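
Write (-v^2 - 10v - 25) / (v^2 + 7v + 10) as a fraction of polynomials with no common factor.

Repeated division with remainder:
  -v^2 - 10v - 25 = (-1)(v^2 + 7v + 10) + (-3v - 15)
  v^2 + 7v + 10 = (-(1/3)v - 2/3)(-3v - 15) + (0)
Last nonzero remainder: -3v - 15. Dividing through by -3 gives the monic gcd v + 5.
Cancel v + 5 from numerator and denominator to get the reduced form.

(-v - 5)/(v + 2)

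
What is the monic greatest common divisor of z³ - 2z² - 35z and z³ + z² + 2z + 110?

z + 5

Repeated division with remainder:
  z³ - 2z² - 35z = (z³ + z² + 2z + 110) + (-3z² - 37z - 110)
  z³ + z² + 2z + 110 = (-(1/3)z + 34/9)(-3z² - 37z - 110) + ((946/9)z + 4730/9)
  -3z² - 37z - 110 = (-(27/946)z - 9/43)((946/9)z + 4730/9) + (0)
Last nonzero remainder: (946/9)z + 4730/9. Dividing through by 946/9 gives the monic gcd z + 5.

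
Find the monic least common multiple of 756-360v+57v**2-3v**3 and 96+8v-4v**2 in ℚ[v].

-1008+228v+44v**2-15v**3+v**4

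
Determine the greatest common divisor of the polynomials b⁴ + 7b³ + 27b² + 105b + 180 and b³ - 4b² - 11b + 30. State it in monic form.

b + 3

By polynomial division,
  b⁴ + 7b³ + 27b² + 105b + 180 = (b + 11)(b³ - 4b² - 11b + 30) + (82b² + 196b - 150)
  b³ - 4b² - 11b + 30 = ((1/82)b - 131/1681)(82b² + 196b - 150) + ((10260/1681)b + 30780/1681)
  82b² + 196b - 150 = ((68921/5130)b - 8405/1026)((10260/1681)b + 30780/1681) + (0)
Last nonzero remainder: (10260/1681)b + 30780/1681. Dividing through by 10260/1681 gives the monic gcd b + 3.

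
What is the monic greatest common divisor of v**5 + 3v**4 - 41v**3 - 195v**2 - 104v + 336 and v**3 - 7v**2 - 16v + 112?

v**2 - 3v - 28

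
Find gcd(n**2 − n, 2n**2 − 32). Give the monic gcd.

1

Repeated division with remainder:
  n**2 − n = (1/2)(2n**2 − 32) + (−n + 16)
  2n**2 − 32 = (−2n − 32)(−n + 16) + (480)
  −n + 16 = (−(1/480)n + 1/30)(480) + (0)
The last nonzero remainder is the constant 480, so the polynomials are coprime and gcd = 1.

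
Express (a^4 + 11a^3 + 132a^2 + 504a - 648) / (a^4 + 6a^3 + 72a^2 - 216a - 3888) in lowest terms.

Apply the Euclidean algorithm:
  a^4 + 11a^3 + 132a^2 + 504a - 648 = (a^4 + 6a^3 + 72a^2 - 216a - 3888) + (5a^3 + 60a^2 + 720a + 3240)
  a^4 + 6a^3 + 72a^2 - 216a - 3888 = ((1/5)a - 6/5)(5a^3 + 60a^2 + 720a + 3240) + (0)
Last nonzero remainder: 5a^3 + 60a^2 + 720a + 3240. Dividing through by 5 gives the monic gcd a^3 + 12a^2 + 144a + 648.
Cancel a^3 + 12a^2 + 144a + 648 from numerator and denominator to get the reduced form.

(a - 1)/(a - 6)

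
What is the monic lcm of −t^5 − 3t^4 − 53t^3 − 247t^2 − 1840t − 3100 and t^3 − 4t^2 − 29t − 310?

Euclidean algorithm in ℚ[t]:
  −t^5 − 3t^4 − 53t^3 − 247t^2 − 1840t − 3100 = (−t^2 − 7t − 110)(t^3 − 4t^2 − 29t − 310) + (−1200t^2 − 7200t − 37200)
  t^3 − 4t^2 − 29t − 310 = (−(1/1200)t + 1/120)(−1200t^2 − 7200t − 37200) + (0)
Last nonzero remainder: −1200t^2 − 7200t − 37200. Dividing through by −1200 gives the monic gcd t^2 + 6t + 31.
Then lcm(f, g) = f·g / gcd(f, g); expanding and making the result monic gives the answer.

t^6 − 7t^5 + 23t^4 − 283t^3 − 630t^2 − 15300t − 31000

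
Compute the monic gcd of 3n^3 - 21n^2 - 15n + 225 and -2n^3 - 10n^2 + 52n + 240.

n - 5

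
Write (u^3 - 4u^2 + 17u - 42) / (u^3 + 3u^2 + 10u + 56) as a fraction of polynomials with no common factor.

(u - 3)/(u + 4)

Euclidean algorithm in ℚ[u]:
  u^3 - 4u^2 + 17u - 42 = (u^3 + 3u^2 + 10u + 56) + (-7u^2 + 7u - 98)
  u^3 + 3u^2 + 10u + 56 = (-(1/7)u - 4/7)(-7u^2 + 7u - 98) + (0)
Last nonzero remainder: -7u^2 + 7u - 98. Dividing through by -7 gives the monic gcd u^2 - u + 14.
Cancel u^2 - u + 14 from numerator and denominator to get the reduced form.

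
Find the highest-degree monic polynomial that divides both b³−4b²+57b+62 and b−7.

Repeated division with remainder:
  b³−4b²+57b+62 = (b²+3b+78)(b−7) + (608)
  b−7 = ((1/608)b−7/608)(608) + (0)
The last nonzero remainder is the constant 608, so the polynomials are coprime and gcd = 1.

1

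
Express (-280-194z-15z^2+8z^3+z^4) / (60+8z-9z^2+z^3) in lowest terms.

(28+11z+z^2)/(-6+z)

Euclidean algorithm in ℚ[z]:
  z^4+8z^3-15z^2-194z-280 = (z+17)(z^3-9z^2+8z+60) + (130z^2-390z-1300)
  z^3-9z^2+8z+60 = ((1/130)z-3/65)(130z^2-390z-1300) + (0)
Last nonzero remainder: 130z^2-390z-1300. Dividing through by 130 gives the monic gcd z^2-3z-10.
Cancel z^2-3z-10 from numerator and denominator to get the reduced form.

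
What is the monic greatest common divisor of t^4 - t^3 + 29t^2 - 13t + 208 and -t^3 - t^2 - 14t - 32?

t^2 - t + 16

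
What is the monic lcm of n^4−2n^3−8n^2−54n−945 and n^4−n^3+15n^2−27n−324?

By polynomial division,
  n^4−2n^3−8n^2−54n−945 = (n^4−n^3+15n^2−27n−324) + (−n^3−23n^2−27n−621)
  n^4−n^3+15n^2−27n−324 = (−n+24)(−n^3−23n^2−27n−621) + (540n^2+14580)
  −n^3−23n^2−27n−621 = (−(1/540)n−23/540)(540n^2+14580) + (0)
Last nonzero remainder: 540n^2+14580. Dividing through by 540 gives the monic gcd n^2+27.
Then lcm(f, g) = f·g / gcd(f, g); expanding and making the result monic gives the answer.

n^6−3n^5−18n^4−22n^3−795n^2+1593n+11340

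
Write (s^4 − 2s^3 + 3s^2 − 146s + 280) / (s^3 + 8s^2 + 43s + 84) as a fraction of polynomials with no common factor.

(s^2 − 7s + 10)/(s + 3)

Apply the Euclidean algorithm:
  s^4 − 2s^3 + 3s^2 − 146s + 280 = (s − 10)(s^3 + 8s^2 + 43s + 84) + (40s^2 + 200s + 1120)
  s^3 + 8s^2 + 43s + 84 = ((1/40)s + 3/40)(40s^2 + 200s + 1120) + (0)
Last nonzero remainder: 40s^2 + 200s + 1120. Dividing through by 40 gives the monic gcd s^2 + 5s + 28.
Cancel s^2 + 5s + 28 from numerator and denominator to get the reduced form.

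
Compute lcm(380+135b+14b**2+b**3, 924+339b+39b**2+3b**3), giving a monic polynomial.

29260+13815b+2673b**2+338b**3+23b**4+b**5

Euclidean algorithm in ℚ[b]:
  b**3+14b**2+135b+380 = (1/3)(3b**3+39b**2+339b+924) + (b**2+22b+72)
  3b**3+39b**2+339b+924 = (3b-27)(b**2+22b+72) + (717b+2868)
  b**2+22b+72 = ((1/717)b+6/239)(717b+2868) + (0)
Last nonzero remainder: 717b+2868. Dividing through by 717 gives the monic gcd b+4.
Then lcm(f, g) = f·g / gcd(f, g); expanding and making the result monic gives the answer.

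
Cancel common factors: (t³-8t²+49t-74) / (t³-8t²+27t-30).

By polynomial division,
  t³-8t²+49t-74 = (t³-8t²+27t-30) + (22t-44)
  t³-8t²+27t-30 = ((1/22)t²-(3/11)t+15/22)(22t-44) + (0)
Last nonzero remainder: 22t-44. Dividing through by 22 gives the monic gcd t-2.
Cancel t-2 from numerator and denominator to get the reduced form.

(t²-6t+37)/(t²-6t+15)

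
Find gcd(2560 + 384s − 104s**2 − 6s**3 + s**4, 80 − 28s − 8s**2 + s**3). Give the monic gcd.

Euclidean algorithm in ℚ[s]:
  s**4 − 6s**3 − 104s**2 + 384s + 2560 = (s + 2)(s**3 − 8s**2 − 28s + 80) + (−60s**2 + 360s + 2400)
  s**3 − 8s**2 − 28s + 80 = (−(1/60)s + 1/30)(−60s**2 + 360s + 2400) + (0)
Last nonzero remainder: −60s**2 + 360s + 2400. Dividing through by −60 gives the monic gcd s**2 − 6s − 40.

−40 − 6s + s**2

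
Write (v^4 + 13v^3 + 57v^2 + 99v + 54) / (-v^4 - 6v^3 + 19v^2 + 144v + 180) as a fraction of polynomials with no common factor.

Apply the Euclidean algorithm:
  v^4 + 13v^3 + 57v^2 + 99v + 54 = (-1)(-v^4 - 6v^3 + 19v^2 + 144v + 180) + (7v^3 + 76v^2 + 243v + 234)
  -v^4 - 6v^3 + 19v^2 + 144v + 180 = (-(1/7)v + 34/49)(7v^3 + 76v^2 + 243v + 234) + ((48/49)v^2 + (432/49)v + 864/49)
  7v^3 + 76v^2 + 243v + 234 = ((343/48)v + 637/48)((48/49)v^2 + (432/49)v + 864/49) + (0)
Last nonzero remainder: (48/49)v^2 + (432/49)v + 864/49. Dividing through by 48/49 gives the monic gcd v^2 + 9v + 18.
Cancel v^2 + 9v + 18 from numerator and denominator to get the reduced form.

(-v^2 - 4v - 3)/(v^2 - 3v - 10)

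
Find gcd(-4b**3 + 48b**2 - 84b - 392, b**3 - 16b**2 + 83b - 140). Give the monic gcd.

Repeated division with remainder:
  -4b**3 + 48b**2 - 84b - 392 = (-4)(b**3 - 16b**2 + 83b - 140) + (-16b**2 + 248b - 952)
  b**3 - 16b**2 + 83b - 140 = (-(1/16)b + 1/32)(-16b**2 + 248b - 952) + ((63/4)b - 441/4)
  -16b**2 + 248b - 952 = (-(64/63)b + 544/63)((63/4)b - 441/4) + (0)
Last nonzero remainder: (63/4)b - 441/4. Dividing through by 63/4 gives the monic gcd b - 7.

b - 7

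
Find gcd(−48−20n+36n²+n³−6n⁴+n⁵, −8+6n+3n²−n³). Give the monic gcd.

−8−2n+n²

Apply the Euclidean algorithm:
  n⁵−6n⁴+n³+36n²−20n−48 = (−n²+3n+2)(−n³+3n²+6n−8) + (4n²−8n−32)
  −n³+3n²+6n−8 = (−(1/4)n+1/4)(4n²−8n−32) + (0)
Last nonzero remainder: 4n²−8n−32. Dividing through by 4 gives the monic gcd n²−2n−8.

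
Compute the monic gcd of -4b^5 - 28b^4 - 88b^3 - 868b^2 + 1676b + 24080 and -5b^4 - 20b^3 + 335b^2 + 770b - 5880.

b^2 + 3b - 28

Euclidean algorithm in ℚ[b]:
  -4b^5 - 28b^4 - 88b^3 - 868b^2 + 1676b + 24080 = ((4/5)b + 12/5)(-5b^4 - 20b^3 + 335b^2 + 770b - 5880) + (-308b^3 - 2288b^2 + 4532b + 38192)
  -5b^4 - 20b^3 + 335b^2 + 770b - 5880 = ((5/308)b - 30/539)(-308b^3 - 2288b^2 + 4532b + 38192) + ((6570/49)b^2 + (19710/49)b - 26280/7)
  -308b^3 - 2288b^2 + 4532b + 38192 = (-(7546/3285)b - 33418/3285)((6570/49)b^2 + (19710/49)b - 26280/7) + (0)
Last nonzero remainder: (6570/49)b^2 + (19710/49)b - 26280/7. Dividing through by 6570/49 gives the monic gcd b^2 + 3b - 28.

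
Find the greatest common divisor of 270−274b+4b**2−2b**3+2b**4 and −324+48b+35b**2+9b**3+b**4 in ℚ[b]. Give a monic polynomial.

Apply the Euclidean algorithm:
  2b**4−2b**3+4b**2−274b+270 = (2)(b**4+9b**3+35b**2+48b−324) + (−20b**3−66b**2−370b+918)
  b**4+9b**3+35b**2+48b−324 = (−(1/20)b−57/200)(−20b**3−66b**2−370b+918) + (−(231/100)b**2−(231/20)b−6237/100)
  −20b**3−66b**2−370b+918 = ((2000/231)b−3400/231)(−(231/100)b**2−(231/20)b−6237/100) + (0)
Last nonzero remainder: −(231/100)b**2−(231/20)b−6237/100. Dividing through by −231/100 gives the monic gcd b**2+5b+27.

27+5b+b**2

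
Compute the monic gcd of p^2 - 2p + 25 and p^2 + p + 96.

Repeated division with remainder:
  p^2 - 2p + 25 = (p^2 + p + 96) + (-3p - 71)
  p^2 + p + 96 = (-(1/3)p + 68/9)(-3p - 71) + (5692/9)
  -3p - 71 = (-(27/5692)p - 639/5692)(5692/9) + (0)
The last nonzero remainder is the constant 5692/9, so the polynomials are coprime and gcd = 1.

1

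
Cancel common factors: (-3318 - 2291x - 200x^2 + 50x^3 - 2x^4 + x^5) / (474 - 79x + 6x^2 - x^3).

Apply the Euclidean algorithm:
  x^5 - 2x^4 + 50x^3 - 200x^2 - 2291x - 3318 = (-x^2 - 4x + 5)(-x^3 + 6x^2 - 79x + 474) + (-72x^2 - 5688)
  -x^3 + 6x^2 - 79x + 474 = ((1/72)x - 1/12)(-72x^2 - 5688) + (0)
Last nonzero remainder: -72x^2 - 5688. Dividing through by -72 gives the monic gcd x^2 + 79.
Cancel x^2 + 79 from numerator and denominator to get the reduced form.

(42 + 29x + 2x^2 - x^3)/(-6 + x)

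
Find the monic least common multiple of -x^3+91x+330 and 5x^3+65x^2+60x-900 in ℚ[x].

x^5+7x^4-121x^3-967x^2+420x+9900

Euclidean algorithm in ℚ[x]:
  -x^3+91x+330 = (-1/5)(5x^3+65x^2+60x-900) + (13x^2+103x+150)
  5x^3+65x^2+60x-900 = ((5/13)x+330/169)(13x^2+103x+150) + (-(33600/169)x-201600/169)
  13x^2+103x+150 = (-(2197/33600)x-169/1344)(-(33600/169)x-201600/169) + (0)
Last nonzero remainder: -(33600/169)x-201600/169. Dividing through by -33600/169 gives the monic gcd x+6.
Then lcm(f, g) = f·g / gcd(f, g); expanding and making the result monic gives the answer.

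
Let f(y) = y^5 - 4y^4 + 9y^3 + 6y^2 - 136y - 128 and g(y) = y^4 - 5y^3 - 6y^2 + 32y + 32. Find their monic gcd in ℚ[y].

Apply the Euclidean algorithm:
  y^5 - 4y^4 + 9y^3 + 6y^2 - 136y - 128 = (y + 1)(y^4 - 5y^3 - 6y^2 + 32y + 32) + (20y^3 - 20y^2 - 200y - 160)
  y^4 - 5y^3 - 6y^2 + 32y + 32 = ((1/20)y - 1/5)(20y^3 - 20y^2 - 200y - 160) + (0)
Last nonzero remainder: 20y^3 - 20y^2 - 200y - 160. Dividing through by 20 gives the monic gcd y^3 - y^2 - 10y - 8.

y^3 - y^2 - 10y - 8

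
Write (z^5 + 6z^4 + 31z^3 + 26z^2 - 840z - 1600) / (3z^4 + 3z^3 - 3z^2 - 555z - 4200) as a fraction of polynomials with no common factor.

Repeated division with remainder:
  z^5 + 6z^4 + 31z^3 + 26z^2 - 840z - 1600 = ((1/3)z + 5/3)(3z^4 + 3z^3 - 3z^2 - 555z - 4200) + (27z^3 + 216z^2 + 1485z + 5400)
  3z^4 + 3z^3 - 3z^2 - 555z - 4200 = ((1/9)z - 7/9)(27z^3 + 216z^2 + 1485z + 5400) + (0)
Last nonzero remainder: 27z^3 + 216z^2 + 1485z + 5400. Dividing through by 27 gives the monic gcd z^3 + 8z^2 + 55z + 200.
Cancel z^3 + 8z^2 + 55z + 200 from numerator and denominator to get the reduced form.

(z^2 - 2z - 8)/(3z - 21)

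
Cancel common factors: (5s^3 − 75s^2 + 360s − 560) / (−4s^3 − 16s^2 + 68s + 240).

Apply the Euclidean algorithm:
  5s^3 − 75s^2 + 360s − 560 = (−5/4)(−4s^3 − 16s^2 + 68s + 240) + (−95s^2 + 445s − 260)
  −4s^3 − 16s^2 + 68s + 240 = ((4/95)s + 132/361)(−95s^2 + 445s − 260) + (−(30240/361)s + 120960/361)
  −95s^2 + 445s − 260 = ((6859/6048)s − 4693/6048)(−(30240/361)s + 120960/361) + (0)
Last nonzero remainder: −(30240/361)s + 120960/361. Dividing through by −30240/361 gives the monic gcd s − 4.
Cancel s − 4 from numerator and denominator to get the reduced form.

(−5s^2 + 55s − 140)/(4s^2 + 32s + 60)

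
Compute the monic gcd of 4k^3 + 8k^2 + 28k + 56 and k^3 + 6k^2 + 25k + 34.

By polynomial division,
  4k^3 + 8k^2 + 28k + 56 = (4)(k^3 + 6k^2 + 25k + 34) + (-16k^2 - 72k - 80)
  k^3 + 6k^2 + 25k + 34 = (-(1/16)k - 3/32)(-16k^2 - 72k - 80) + ((53/4)k + 53/2)
  -16k^2 - 72k - 80 = (-(64/53)k - 160/53)((53/4)k + 53/2) + (0)
Last nonzero remainder: (53/4)k + 53/2. Dividing through by 53/4 gives the monic gcd k + 2.

k + 2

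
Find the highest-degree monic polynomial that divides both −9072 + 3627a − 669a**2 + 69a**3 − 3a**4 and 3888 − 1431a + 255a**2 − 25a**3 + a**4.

−432 + 111a − 16a**2 + a**3

Apply the Euclidean algorithm:
  −3a**4 + 69a**3 − 669a**2 + 3627a − 9072 = (−3)(a**4 − 25a**3 + 255a**2 − 1431a + 3888) + (−6a**3 + 96a**2 − 666a + 2592)
  a**4 − 25a**3 + 255a**2 − 1431a + 3888 = (−(1/6)a + 3/2)(−6a**3 + 96a**2 − 666a + 2592) + (0)
Last nonzero remainder: −6a**3 + 96a**2 − 666a + 2592. Dividing through by −6 gives the monic gcd a**3 − 16a**2 + 111a − 432.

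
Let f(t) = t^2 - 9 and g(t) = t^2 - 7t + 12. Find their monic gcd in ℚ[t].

t - 3

By polynomial division,
  t^2 - 9 = (t^2 - 7t + 12) + (7t - 21)
  t^2 - 7t + 12 = ((1/7)t - 4/7)(7t - 21) + (0)
Last nonzero remainder: 7t - 21. Dividing through by 7 gives the monic gcd t - 3.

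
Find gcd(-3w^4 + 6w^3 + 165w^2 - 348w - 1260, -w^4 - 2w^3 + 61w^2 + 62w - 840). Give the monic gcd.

Euclidean algorithm in ℚ[w]:
  -3w^4 + 6w^3 + 165w^2 - 348w - 1260 = (3)(-w^4 - 2w^3 + 61w^2 + 62w - 840) + (12w^3 - 18w^2 - 534w + 1260)
  -w^4 - 2w^3 + 61w^2 + 62w - 840 = (-(1/12)w - 7/24)(12w^3 - 18w^2 - 534w + 1260) + ((45/4)w^2 + (45/4)w - 945/2)
  12w^3 - 18w^2 - 534w + 1260 = ((16/15)w - 8/3)((45/4)w^2 + (45/4)w - 945/2) + (0)
Last nonzero remainder: (45/4)w^2 + (45/4)w - 945/2. Dividing through by 45/4 gives the monic gcd w^2 + w - 42.

w^2 + w - 42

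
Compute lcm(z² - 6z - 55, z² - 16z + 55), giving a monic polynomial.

z³ - 11z² - 25z + 275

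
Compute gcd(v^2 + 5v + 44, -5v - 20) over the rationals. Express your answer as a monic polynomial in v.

Apply the Euclidean algorithm:
  v^2 + 5v + 44 = (-(1/5)v - 1/5)(-5v - 20) + (40)
  -5v - 20 = (-(1/8)v - 1/2)(40) + (0)
The last nonzero remainder is the constant 40, so the polynomials are coprime and gcd = 1.

1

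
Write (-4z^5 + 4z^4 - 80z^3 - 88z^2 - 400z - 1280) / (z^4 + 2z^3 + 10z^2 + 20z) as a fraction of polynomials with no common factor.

Apply the Euclidean algorithm:
  -4z^5 + 4z^4 - 80z^3 - 88z^2 - 400z - 1280 = (-4z + 12)(z^4 + 2z^3 + 10z^2 + 20z) + (-64z^3 - 128z^2 - 640z - 1280)
  z^4 + 2z^3 + 10z^2 + 20z = (-(1/64)z)(-64z^3 - 128z^2 - 640z - 1280) + (0)
Last nonzero remainder: -64z^3 - 128z^2 - 640z - 1280. Dividing through by -64 gives the monic gcd z^3 + 2z^2 + 10z + 20.
Cancel z^3 + 2z^2 + 10z + 20 from numerator and denominator to get the reduced form.

(-4z^2 + 12z - 64)/(z)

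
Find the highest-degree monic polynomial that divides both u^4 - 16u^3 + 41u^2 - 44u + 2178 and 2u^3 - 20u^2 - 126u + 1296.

u - 9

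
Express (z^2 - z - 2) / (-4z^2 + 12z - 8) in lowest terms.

(-z - 1)/(4z - 4)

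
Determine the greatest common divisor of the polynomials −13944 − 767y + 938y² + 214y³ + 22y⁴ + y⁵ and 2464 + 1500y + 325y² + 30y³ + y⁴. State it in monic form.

By polynomial division,
  y⁵ + 22y⁴ + 214y³ + 938y² − 767y − 13944 = (y − 8)(y⁴ + 30y³ + 325y² + 1500y + 2464) + (129y³ + 2038y² + 8769y + 5768)
  y⁴ + 30y³ + 325y² + 1500y + 2464 = ((1/129)y + 1832/16641)(129y³ + 2038y² + 8769y + 5768) + ((543508/16641)y² + (2717540/5547)y + 30436448/16641)
  129y³ + 2038y² + 8769y + 5768 = ((2146689/543508)y + 1714023/543508)((543508/16641)y² + (2717540/5547)y + 30436448/16641) + (0)
Last nonzero remainder: (543508/16641)y² + (2717540/5547)y + 30436448/16641. Dividing through by 543508/16641 gives the monic gcd y² + 15y + 56.

56 + 15y + y²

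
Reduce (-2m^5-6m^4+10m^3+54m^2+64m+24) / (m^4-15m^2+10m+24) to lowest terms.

Repeated division with remainder:
  -2m^5-6m^4+10m^3+54m^2+64m+24 = (-2m-6)(m^4-15m^2+10m+24) + (-20m^3-16m^2+172m+168)
  m^4-15m^2+10m+24 = (-(1/20)m+1/25)(-20m^3-16m^2+172m+168) + (-(144/25)m^2+(288/25)m+432/25)
  -20m^3-16m^2+172m+168 = ((125/36)m+175/18)(-(144/25)m^2+(288/25)m+432/25) + (0)
Last nonzero remainder: -(144/25)m^2+(288/25)m+432/25. Dividing through by -144/25 gives the monic gcd m^2-2m-3.
Cancel m^2-2m-3 from numerator and denominator to get the reduced form.

(-2m^3-10m^2-16m-8)/(m^2+2m-8)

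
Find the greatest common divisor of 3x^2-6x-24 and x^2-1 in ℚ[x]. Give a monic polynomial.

1

Apply the Euclidean algorithm:
  3x^2-6x-24 = (3)(x^2-1) + (-6x-21)
  x^2-1 = (-(1/6)x+7/12)(-6x-21) + (45/4)
  -6x-21 = (-(8/15)x-28/15)(45/4) + (0)
The last nonzero remainder is the constant 45/4, so the polynomials are coprime and gcd = 1.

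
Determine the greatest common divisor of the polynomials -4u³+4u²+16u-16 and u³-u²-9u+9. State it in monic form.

u-1

By polynomial division,
  -4u³+4u²+16u-16 = (-4)(u³-u²-9u+9) + (-20u+20)
  u³-u²-9u+9 = (-(1/20)u²+9/20)(-20u+20) + (0)
Last nonzero remainder: -20u+20. Dividing through by -20 gives the monic gcd u-1.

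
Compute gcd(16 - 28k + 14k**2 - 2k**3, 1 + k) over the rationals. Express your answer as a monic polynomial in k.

1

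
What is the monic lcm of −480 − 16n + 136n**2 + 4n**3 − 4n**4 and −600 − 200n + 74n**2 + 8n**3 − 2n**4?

−600 + 100n + 174n**2 − 29n**3 − 6n**4 + n**5

By polynomial division,
  −4n**4 + 4n**3 + 136n**2 − 16n − 480 = (2)(−2n**4 + 8n**3 + 74n**2 − 200n − 600) + (−12n**3 − 12n**2 + 384n + 720)
  −2n**4 + 8n**3 + 74n**2 − 200n − 600 = ((1/6)n − 5/6)(−12n**3 − 12n**2 + 384n + 720) + (0)
Last nonzero remainder: −12n**3 − 12n**2 + 384n + 720. Dividing through by −12 gives the monic gcd n**3 + n**2 − 32n − 60.
Then lcm(f, g) = f·g / gcd(f, g); expanding and making the result monic gives the answer.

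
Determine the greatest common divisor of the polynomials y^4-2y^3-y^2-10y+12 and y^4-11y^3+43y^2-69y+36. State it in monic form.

y^2-4y+3

By polynomial division,
  y^4-2y^3-y^2-10y+12 = (y^4-11y^3+43y^2-69y+36) + (9y^3-44y^2+59y-24)
  y^4-11y^3+43y^2-69y+36 = ((1/9)y-55/81)(9y^3-44y^2+59y-24) + ((532/81)y^2-(2128/81)y+532/27)
  9y^3-44y^2+59y-24 = ((729/532)y-162/133)((532/81)y^2-(2128/81)y+532/27) + (0)
Last nonzero remainder: (532/81)y^2-(2128/81)y+532/27. Dividing through by 532/81 gives the monic gcd y^2-4y+3.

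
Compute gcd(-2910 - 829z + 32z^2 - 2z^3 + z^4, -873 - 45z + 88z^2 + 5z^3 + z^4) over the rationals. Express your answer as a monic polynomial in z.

Euclidean algorithm in ℚ[z]:
  z^4 - 2z^3 + 32z^2 - 829z - 2910 = (z^4 + 5z^3 + 88z^2 - 45z - 873) + (-7z^3 - 56z^2 - 784z - 2037)
  z^4 + 5z^3 + 88z^2 - 45z - 873 = (-(1/7)z + 3/7)(-7z^3 - 56z^2 - 784z - 2037) + (0)
Last nonzero remainder: -7z^3 - 56z^2 - 784z - 2037. Dividing through by -7 gives the monic gcd z^3 + 8z^2 + 112z + 291.

291 + 112z + 8z^2 + z^3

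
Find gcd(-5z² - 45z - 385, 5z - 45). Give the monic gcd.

By polynomial division,
  -5z² - 45z - 385 = (-z - 18)(5z - 45) + (-1195)
  5z - 45 = (-(1/239)z + 9/239)(-1195) + (0)
The last nonzero remainder is the constant -1195, so the polynomials are coprime and gcd = 1.

1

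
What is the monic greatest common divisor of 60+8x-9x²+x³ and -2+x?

Euclidean algorithm in ℚ[x]:
  x³-9x²+8x+60 = (x²-7x-6)(x-2) + (48)
  x-2 = ((1/48)x-1/24)(48) + (0)
The last nonzero remainder is the constant 48, so the polynomials are coprime and gcd = 1.

1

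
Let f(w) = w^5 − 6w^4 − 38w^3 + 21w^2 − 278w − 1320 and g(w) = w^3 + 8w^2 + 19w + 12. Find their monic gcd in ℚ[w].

Repeated division with remainder:
  w^5 − 6w^4 − 38w^3 + 21w^2 − 278w − 1320 = (w^2 − 14w + 55)(w^3 + 8w^2 + 19w + 12) + (−165w^2 − 1155w − 1980)
  w^3 + 8w^2 + 19w + 12 = (−(1/165)w − 1/165)(−165w^2 − 1155w − 1980) + (0)
Last nonzero remainder: −165w^2 − 1155w − 1980. Dividing through by −165 gives the monic gcd w^2 + 7w + 12.

w^2 + 7w + 12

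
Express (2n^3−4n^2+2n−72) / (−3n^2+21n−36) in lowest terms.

(−2n^2−4n−18)/(3n−9)

Repeated division with remainder:
  2n^3−4n^2+2n−72 = (−(2/3)n−10/3)(−3n^2+21n−36) + (48n−192)
  −3n^2+21n−36 = (−(1/16)n+3/16)(48n−192) + (0)
Last nonzero remainder: 48n−192. Dividing through by 48 gives the monic gcd n−4.
Cancel n−4 from numerator and denominator to get the reduced form.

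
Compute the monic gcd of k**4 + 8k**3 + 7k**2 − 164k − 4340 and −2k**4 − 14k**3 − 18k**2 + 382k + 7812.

k**3 − 2k**2 + 27k − 434

Repeated division with remainder:
  k**4 + 8k**3 + 7k**2 − 164k − 4340 = (−1/2)(−2k**4 − 14k**3 − 18k**2 + 382k + 7812) + (k**3 − 2k**2 + 27k − 434)
  −2k**4 − 14k**3 − 18k**2 + 382k + 7812 = (−2k − 18)(k**3 − 2k**2 + 27k − 434) + (0)
The last nonzero remainder k**3 − 2k**2 + 27k − 434 is already monic.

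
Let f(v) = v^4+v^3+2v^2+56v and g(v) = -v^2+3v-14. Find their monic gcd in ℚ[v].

By polynomial division,
  v^4+v^3+2v^2+56v = (-v^2-4v)(-v^2+3v-14) + (0)
Last nonzero remainder: -v^2+3v-14. Dividing through by -1 gives the monic gcd v^2-3v+14.

v^2-3v+14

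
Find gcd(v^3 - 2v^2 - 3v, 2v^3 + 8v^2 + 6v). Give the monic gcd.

Euclidean algorithm in ℚ[v]:
  v^3 - 2v^2 - 3v = (1/2)(2v^3 + 8v^2 + 6v) + (-6v^2 - 6v)
  2v^3 + 8v^2 + 6v = (-(1/3)v - 1)(-6v^2 - 6v) + (0)
Last nonzero remainder: -6v^2 - 6v. Dividing through by -6 gives the monic gcd v^2 + v.

v^2 + v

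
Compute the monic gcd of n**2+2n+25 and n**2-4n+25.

1

By polynomial division,
  n**2+2n+25 = (n**2-4n+25) + (6n)
  n**2-4n+25 = ((1/6)n-2/3)(6n) + (25)
  6n = ((6/25)n)(25) + (0)
The last nonzero remainder is the constant 25, so the polynomials are coprime and gcd = 1.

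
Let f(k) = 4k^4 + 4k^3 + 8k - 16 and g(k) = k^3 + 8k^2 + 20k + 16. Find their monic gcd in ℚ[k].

k + 2

Repeated division with remainder:
  4k^4 + 4k^3 + 8k - 16 = (4k - 28)(k^3 + 8k^2 + 20k + 16) + (144k^2 + 504k + 432)
  k^3 + 8k^2 + 20k + 16 = ((1/144)k + 1/32)(144k^2 + 504k + 432) + ((5/4)k + 5/2)
  144k^2 + 504k + 432 = ((576/5)k + 864/5)((5/4)k + 5/2) + (0)
Last nonzero remainder: (5/4)k + 5/2. Dividing through by 5/4 gives the monic gcd k + 2.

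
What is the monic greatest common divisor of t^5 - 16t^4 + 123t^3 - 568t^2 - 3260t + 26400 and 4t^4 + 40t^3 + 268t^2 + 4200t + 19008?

t^2 - 5t + 88

Euclidean algorithm in ℚ[t]:
  t^5 - 16t^4 + 123t^3 - 568t^2 - 3260t + 26400 = ((1/4)t - 13/2)(4t^4 + 40t^3 + 268t^2 + 4200t + 19008) + (316t^3 + 124t^2 + 19288t + 149952)
  4t^4 + 40t^3 + 268t^2 + 4200t + 19008 = ((1/79)t + 759/6241)(316t^3 + 124t^2 + 19288t + 149952) + ((54720/6241)t^2 - (273600/6241)t + 4815360/6241)
  316t^3 + 124t^2 + 19288t + 149952 = ((493039/13680)t + 443111/2280)((54720/6241)t^2 - (273600/6241)t + 4815360/6241) + (0)
Last nonzero remainder: (54720/6241)t^2 - (273600/6241)t + 4815360/6241. Dividing through by 54720/6241 gives the monic gcd t^2 - 5t + 88.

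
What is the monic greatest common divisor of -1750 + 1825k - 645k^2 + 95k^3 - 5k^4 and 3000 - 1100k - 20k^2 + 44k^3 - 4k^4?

By polynomial division,
  -5k^4 + 95k^3 - 645k^2 + 1825k - 1750 = (5/4)(-4k^4 + 44k^3 - 20k^2 - 1100k + 3000) + (40k^3 - 620k^2 + 3200k - 5500)
  -4k^4 + 44k^3 - 20k^2 - 1100k + 3000 = (-(1/10)k - 9/20)(40k^3 - 620k^2 + 3200k - 5500) + (21k^2 - 210k + 525)
  40k^3 - 620k^2 + 3200k - 5500 = ((40/21)k - 220/21)(21k^2 - 210k + 525) + (0)
Last nonzero remainder: 21k^2 - 210k + 525. Dividing through by 21 gives the monic gcd k^2 - 10k + 25.

25 - 10k + k^2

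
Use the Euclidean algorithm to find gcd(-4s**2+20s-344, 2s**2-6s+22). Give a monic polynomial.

1

Repeated division with remainder:
  -4s**2+20s-344 = (-2)(2s**2-6s+22) + (8s-300)
  2s**2-6s+22 = ((1/4)s+69/8)(8s-300) + (5219/2)
  8s-300 = ((16/5219)s-600/5219)(5219/2) + (0)
The last nonzero remainder is the constant 5219/2, so the polynomials are coprime and gcd = 1.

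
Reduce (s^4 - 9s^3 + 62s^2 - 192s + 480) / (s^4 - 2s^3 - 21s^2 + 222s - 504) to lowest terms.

Euclidean algorithm in ℚ[s]:
  s^4 - 9s^3 + 62s^2 - 192s + 480 = (s^4 - 2s^3 - 21s^2 + 222s - 504) + (-7s^3 + 83s^2 - 414s + 984)
  s^4 - 2s^3 - 21s^2 + 222s - 504 = (-(1/7)s - 69/49)(-7s^3 + 83s^2 - 414s + 984) + ((1800/49)s^2 - (10800/49)s + 43200/49)
  -7s^3 + 83s^2 - 414s + 984 = (-(343/1800)s + 2009/1800)((1800/49)s^2 - (10800/49)s + 43200/49) + (0)
Last nonzero remainder: (1800/49)s^2 - (10800/49)s + 43200/49. Dividing through by 1800/49 gives the monic gcd s^2 - 6s + 24.
Cancel s^2 - 6s + 24 from numerator and denominator to get the reduced form.

(s^2 - 3s + 20)/(s^2 + 4s - 21)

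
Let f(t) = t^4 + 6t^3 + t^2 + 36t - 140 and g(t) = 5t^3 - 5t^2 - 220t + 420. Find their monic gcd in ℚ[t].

t^2 + 5t - 14

Repeated division with remainder:
  t^4 + 6t^3 + t^2 + 36t - 140 = ((1/5)t + 7/5)(5t^3 - 5t^2 - 220t + 420) + (52t^2 + 260t - 728)
  5t^3 - 5t^2 - 220t + 420 = ((5/52)t - 15/26)(52t^2 + 260t - 728) + (0)
Last nonzero remainder: 52t^2 + 260t - 728. Dividing through by 52 gives the monic gcd t^2 + 5t - 14.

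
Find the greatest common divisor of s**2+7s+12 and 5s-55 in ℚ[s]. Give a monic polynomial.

1

Repeated division with remainder:
  s**2+7s+12 = ((1/5)s+18/5)(5s-55) + (210)
  5s-55 = ((1/42)s-11/42)(210) + (0)
The last nonzero remainder is the constant 210, so the polynomials are coprime and gcd = 1.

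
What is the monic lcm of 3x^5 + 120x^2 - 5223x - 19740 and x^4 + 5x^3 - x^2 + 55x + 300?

x^7 - 4x^6 + 15x^5 + 40x^4 - 1901x^3 + 984x^2 + 205x - 98700

By polynomial division,
  3x^5 + 120x^2 - 5223x - 19740 = (3x - 15)(x^4 + 5x^3 - x^2 + 55x + 300) + (78x^3 - 60x^2 - 5298x - 15240)
  x^4 + 5x^3 - x^2 + 55x + 300 = ((1/78)x + 25/338)(78x^3 - 60x^2 - 5298x - 15240) + ((12060/169)x^2 + (108540/169)x + 241200/169)
  78x^3 - 60x^2 - 5298x - 15240 = ((2197/2010)x - 21463/2010)((12060/169)x^2 + (108540/169)x + 241200/169) + (0)
Last nonzero remainder: (12060/169)x^2 + (108540/169)x + 241200/169. Dividing through by 12060/169 gives the monic gcd x^2 + 9x + 20.
Then lcm(f, g) = f·g / gcd(f, g); expanding and making the result monic gives the answer.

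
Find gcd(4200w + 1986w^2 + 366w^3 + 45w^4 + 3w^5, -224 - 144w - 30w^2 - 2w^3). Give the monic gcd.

28 + 11w + w^2

Apply the Euclidean algorithm:
  3w^5 + 45w^4 + 366w^3 + 1986w^2 + 4200w = (-(3/2)w^2 - 75)(-2w^3 - 30w^2 - 144w - 224) + (-600w^2 - 6600w - 16800)
  -2w^3 - 30w^2 - 144w - 224 = ((1/300)w + 1/75)(-600w^2 - 6600w - 16800) + (0)
Last nonzero remainder: -600w^2 - 6600w - 16800. Dividing through by -600 gives the monic gcd w^2 + 11w + 28.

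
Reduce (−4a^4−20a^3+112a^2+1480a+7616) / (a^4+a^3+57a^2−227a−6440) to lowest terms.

(−4a^2−24a−136)/(a^2+2a+115)

Apply the Euclidean algorithm:
  −4a^4−20a^3+112a^2+1480a+7616 = (−4)(a^4+a^3+57a^2−227a−6440) + (−16a^3+340a^2+572a−18144)
  a^4+a^3+57a^2−227a−6440 = (−(1/16)a−89/64)(−16a^3+340a^2+572a−18144) + ((9049/16)a^2−(9049/16)a−63343/2)
  −16a^3+340a^2+572a−18144 = (−(256/9049)a+5184/9049)((9049/16)a^2−(9049/16)a−63343/2) + (0)
Last nonzero remainder: (9049/16)a^2−(9049/16)a−63343/2. Dividing through by 9049/16 gives the monic gcd a^2−a−56.
Cancel a^2−a−56 from numerator and denominator to get the reduced form.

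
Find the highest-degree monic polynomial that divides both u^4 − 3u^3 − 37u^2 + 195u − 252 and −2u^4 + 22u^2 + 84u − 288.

u^2 − 6u + 9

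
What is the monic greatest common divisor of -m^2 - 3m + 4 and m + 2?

1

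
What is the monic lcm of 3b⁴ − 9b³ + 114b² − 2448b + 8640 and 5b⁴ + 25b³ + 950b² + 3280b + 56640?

b⁶ − 6b⁵ + 165b⁴ − 1284b³ + 9812b² − 104928b + 339840

Repeated division with remainder:
  3b⁴ − 9b³ + 114b² − 2448b + 8640 = (3/5)(5b⁴ + 25b³ + 950b² + 3280b + 56640) + (−24b³ − 456b² − 4416b − 25344)
  5b⁴ + 25b³ + 950b² + 3280b + 56640 = (−(5/24)b + 35/12)(−24b³ − 456b² − 4416b − 25344) + (1360b² + 10880b + 130560)
  −24b³ − 456b² − 4416b − 25344 = (−(3/170)b − 33/170)(1360b² + 10880b + 130560) + (0)
Last nonzero remainder: 1360b² + 10880b + 130560. Dividing through by 1360 gives the monic gcd b² + 8b + 96.
Then lcm(f, g) = f·g / gcd(f, g); expanding and making the result monic gives the answer.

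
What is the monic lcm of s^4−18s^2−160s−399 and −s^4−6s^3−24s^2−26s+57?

Apply the Euclidean algorithm:
  s^4−18s^2−160s−399 = (−1)(−s^4−6s^3−24s^2−26s+57) + (−6s^3−42s^2−186s−342)
  −s^4−6s^3−24s^2−26s+57 = ((1/6)s−1/6)(−6s^3−42s^2−186s−342) + (0)
Last nonzero remainder: −6s^3−42s^2−186s−342. Dividing through by −6 gives the monic gcd s^3+7s^2+31s+57.
Then lcm(f, g) = f·g / gcd(f, g); expanding and making the result monic gives the answer.

s^5−s^4−18s^3−142s^2−239s+399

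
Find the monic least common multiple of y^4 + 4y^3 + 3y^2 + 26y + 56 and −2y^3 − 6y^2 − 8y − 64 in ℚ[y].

By polynomial division,
  y^4 + 4y^3 + 3y^2 + 26y + 56 = (−(1/2)y − 1/2)(−2y^3 − 6y^2 − 8y − 64) + (−4y^2 − 10y + 24)
  −2y^3 − 6y^2 − 8y − 64 = ((1/2)y + 1/4)(−4y^2 − 10y + 24) + (−(35/2)y − 70)
  −4y^2 − 10y + 24 = ((8/35)y − 12/35)(−(35/2)y − 70) + (0)
Last nonzero remainder: −(35/2)y − 70. Dividing through by −35/2 gives the monic gcd y + 4.
Then lcm(f, g) = f·g / gcd(f, g); expanding and making the result monic gives the answer.

y^6 + 3y^5 + 7y^4 + 55y^3 + 54y^2 + 152y + 448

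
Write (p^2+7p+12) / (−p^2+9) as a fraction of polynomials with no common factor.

Repeated division with remainder:
  p^2+7p+12 = (−1)(−p^2+9) + (7p+21)
  −p^2+9 = (−(1/7)p+3/7)(7p+21) + (0)
Last nonzero remainder: 7p+21. Dividing through by 7 gives the monic gcd p+3.
Cancel p+3 from numerator and denominator to get the reduced form.

(−p−4)/(p−3)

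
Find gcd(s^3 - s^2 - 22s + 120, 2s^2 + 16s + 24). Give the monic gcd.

By polynomial division,
  s^3 - s^2 - 22s + 120 = ((1/2)s - 9/2)(2s^2 + 16s + 24) + (38s + 228)
  2s^2 + 16s + 24 = ((1/19)s + 2/19)(38s + 228) + (0)
Last nonzero remainder: 38s + 228. Dividing through by 38 gives the monic gcd s + 6.

s + 6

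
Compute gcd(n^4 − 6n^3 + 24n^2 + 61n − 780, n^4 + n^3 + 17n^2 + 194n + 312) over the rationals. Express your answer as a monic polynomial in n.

By polynomial division,
  n^4 − 6n^3 + 24n^2 + 61n − 780 = (n^4 + n^3 + 17n^2 + 194n + 312) + (−7n^3 + 7n^2 − 133n − 1092)
  n^4 + n^3 + 17n^2 + 194n + 312 = (−(1/7)n − 2/7)(−7n^3 + 7n^2 − 133n − 1092) + (0)
Last nonzero remainder: −7n^3 + 7n^2 − 133n − 1092. Dividing through by −7 gives the monic gcd n^3 − n^2 + 19n + 156.

n^3 − n^2 + 19n + 156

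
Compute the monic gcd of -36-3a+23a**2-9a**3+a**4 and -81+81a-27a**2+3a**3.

Repeated division with remainder:
  a**4-9a**3+23a**2-3a-36 = ((1/3)a)(3a**3-27a**2+81a-81) + (-4a**2+24a-36)
  3a**3-27a**2+81a-81 = (-(3/4)a+9/4)(-4a**2+24a-36) + (0)
Last nonzero remainder: -4a**2+24a-36. Dividing through by -4 gives the monic gcd a**2-6a+9.

9-6a+a**2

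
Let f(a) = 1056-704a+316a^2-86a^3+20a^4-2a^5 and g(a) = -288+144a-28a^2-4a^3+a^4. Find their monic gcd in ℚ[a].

Euclidean algorithm in ℚ[a]:
  -2a^5+20a^4-86a^3+316a^2-704a+1056 = (-2a+12)(a^4-4a^3-28a^2+144a-288) + (-94a^3+940a^2-3008a+4512)
  a^4-4a^3-28a^2+144a-288 = (-(1/94)a-3/47)(-94a^3+940a^2-3008a+4512) + (0)
Last nonzero remainder: -94a^3+940a^2-3008a+4512. Dividing through by -94 gives the monic gcd a^3-10a^2+32a-48.

-48+32a-10a^2+a^3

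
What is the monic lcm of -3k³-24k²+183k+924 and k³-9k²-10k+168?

k⁴+2k³-109k²+58k+1848

Euclidean algorithm in ℚ[k]:
  -3k³-24k²+183k+924 = (-3)(k³-9k²-10k+168) + (-51k²+153k+1428)
  k³-9k²-10k+168 = (-(1/51)k+2/17)(-51k²+153k+1428) + (0)
Last nonzero remainder: -51k²+153k+1428. Dividing through by -51 gives the monic gcd k²-3k-28.
Then lcm(f, g) = f·g / gcd(f, g); expanding and making the result monic gives the answer.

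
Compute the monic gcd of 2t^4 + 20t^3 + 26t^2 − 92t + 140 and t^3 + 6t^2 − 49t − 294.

t + 7

Repeated division with remainder:
  2t^4 + 20t^3 + 26t^2 − 92t + 140 = (2t + 8)(t^3 + 6t^2 − 49t − 294) + (76t^2 + 888t + 2492)
  t^3 + 6t^2 − 49t − 294 = ((1/76)t − 27/361)(76t^2 + 888t + 2492) + (−(5550/361)t − 38850/361)
  76t^2 + 888t + 2492 = (−(13718/2775)t − 64258/2775)(−(5550/361)t − 38850/361) + (0)
Last nonzero remainder: −(5550/361)t − 38850/361. Dividing through by −5550/361 gives the monic gcd t + 7.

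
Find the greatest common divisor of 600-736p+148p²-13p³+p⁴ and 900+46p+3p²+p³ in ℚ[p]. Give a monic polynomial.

100-6p+p²

Euclidean algorithm in ℚ[p]:
  p⁴-13p³+148p²-736p+600 = (p-16)(p³+3p²+46p+900) + (150p²-900p+15000)
  p³+3p²+46p+900 = ((1/150)p+3/50)(150p²-900p+15000) + (0)
Last nonzero remainder: 150p²-900p+15000. Dividing through by 150 gives the monic gcd p²-6p+100.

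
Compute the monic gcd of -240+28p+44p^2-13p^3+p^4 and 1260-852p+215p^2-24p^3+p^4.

30-11p+p^2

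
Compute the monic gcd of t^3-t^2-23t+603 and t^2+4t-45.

By polynomial division,
  t^3-t^2-23t+603 = (t-5)(t^2+4t-45) + (42t+378)
  t^2+4t-45 = ((1/42)t-5/42)(42t+378) + (0)
Last nonzero remainder: 42t+378. Dividing through by 42 gives the monic gcd t+9.

t+9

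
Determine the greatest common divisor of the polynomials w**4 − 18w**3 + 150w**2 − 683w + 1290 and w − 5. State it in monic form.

w − 5

Repeated division with remainder:
  w**4 − 18w**3 + 150w**2 − 683w + 1290 = (w**3 − 13w**2 + 85w − 258)(w − 5) + (0)
The last nonzero remainder w − 5 is already monic.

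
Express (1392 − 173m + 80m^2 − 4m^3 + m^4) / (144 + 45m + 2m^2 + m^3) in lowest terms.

By polynomial division,
  m^4 − 4m^3 + 80m^2 − 173m + 1392 = (m − 6)(m^3 + 2m^2 + 45m + 144) + (47m^2 − 47m + 2256)
  m^3 + 2m^2 + 45m + 144 = ((1/47)m + 3/47)(47m^2 − 47m + 2256) + (0)
Last nonzero remainder: 47m^2 − 47m + 2256. Dividing through by 47 gives the monic gcd m^2 − m + 48.
Cancel m^2 − m + 48 from numerator and denominator to get the reduced form.

(29 − 3m + m^2)/(3 + m)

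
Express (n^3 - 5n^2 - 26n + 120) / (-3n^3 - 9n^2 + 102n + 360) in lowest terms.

(-n + 4)/(3n + 12)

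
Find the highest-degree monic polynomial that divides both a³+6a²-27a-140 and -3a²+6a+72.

a+4

Apply the Euclidean algorithm:
  a³+6a²-27a-140 = (-(1/3)a-8/3)(-3a²+6a+72) + (13a+52)
  -3a²+6a+72 = (-(3/13)a+18/13)(13a+52) + (0)
Last nonzero remainder: 13a+52. Dividing through by 13 gives the monic gcd a+4.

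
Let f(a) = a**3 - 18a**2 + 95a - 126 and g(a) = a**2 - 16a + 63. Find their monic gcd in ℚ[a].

By polynomial division,
  a**3 - 18a**2 + 95a - 126 = (a - 2)(a**2 - 16a + 63) + (0)
The last nonzero remainder a**2 - 16a + 63 is already monic.

a**2 - 16a + 63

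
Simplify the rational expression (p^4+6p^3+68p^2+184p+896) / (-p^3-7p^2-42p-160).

(-p^2-4p-28)/(p+5)

Euclidean algorithm in ℚ[p]:
  p^4+6p^3+68p^2+184p+896 = (-p+1)(-p^3-7p^2-42p-160) + (33p^2+66p+1056)
  -p^3-7p^2-42p-160 = (-(1/33)p-5/33)(33p^2+66p+1056) + (0)
Last nonzero remainder: 33p^2+66p+1056. Dividing through by 33 gives the monic gcd p^2+2p+32.
Cancel p^2+2p+32 from numerator and denominator to get the reduced form.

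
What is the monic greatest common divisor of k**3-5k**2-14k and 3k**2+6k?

k**2+2k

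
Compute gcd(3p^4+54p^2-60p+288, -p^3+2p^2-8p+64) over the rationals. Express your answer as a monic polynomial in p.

p^2+2p+16

Euclidean algorithm in ℚ[p]:
  3p^4+54p^2-60p+288 = (-3p-6)(-p^3+2p^2-8p+64) + (42p^2+84p+672)
  -p^3+2p^2-8p+64 = (-(1/42)p+2/21)(42p^2+84p+672) + (0)
Last nonzero remainder: 42p^2+84p+672. Dividing through by 42 gives the monic gcd p^2+2p+16.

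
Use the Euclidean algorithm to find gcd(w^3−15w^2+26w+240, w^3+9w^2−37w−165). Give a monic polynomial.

w+3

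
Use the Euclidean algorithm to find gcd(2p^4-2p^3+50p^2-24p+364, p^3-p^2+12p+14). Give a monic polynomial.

p^2-2p+14

By polynomial division,
  2p^4-2p^3+50p^2-24p+364 = (2p)(p^3-p^2+12p+14) + (26p^2-52p+364)
  p^3-p^2+12p+14 = ((1/26)p+1/26)(26p^2-52p+364) + (0)
Last nonzero remainder: 26p^2-52p+364. Dividing through by 26 gives the monic gcd p^2-2p+14.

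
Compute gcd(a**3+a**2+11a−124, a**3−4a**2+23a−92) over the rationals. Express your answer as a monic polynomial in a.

a−4

Euclidean algorithm in ℚ[a]:
  a**3+a**2+11a−124 = (a**3−4a**2+23a−92) + (5a**2−12a−32)
  a**3−4a**2+23a−92 = ((1/5)a−8/25)(5a**2−12a−32) + ((639/25)a−2556/25)
  5a**2−12a−32 = ((125/639)a+200/639)((639/25)a−2556/25) + (0)
Last nonzero remainder: (639/25)a−2556/25. Dividing through by 639/25 gives the monic gcd a−4.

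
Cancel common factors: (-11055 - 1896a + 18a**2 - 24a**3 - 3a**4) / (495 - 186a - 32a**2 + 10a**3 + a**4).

Repeated division with remainder:
  -3a**4 - 24a**3 + 18a**2 - 1896a - 11055 = (-3)(a**4 + 10a**3 - 32a**2 - 186a + 495) + (6a**3 - 78a**2 - 2454a - 9570)
  a**4 + 10a**3 - 32a**2 - 186a + 495 = ((1/6)a + 23/6)(6a**3 - 78a**2 - 2454a - 9570) + (676a**2 + 10816a + 37180)
  6a**3 - 78a**2 - 2454a - 9570 = ((3/338)a - 87/338)(676a**2 + 10816a + 37180) + (0)
Last nonzero remainder: 676a**2 + 10816a + 37180. Dividing through by 676 gives the monic gcd a**2 + 16a + 55.
Cancel a**2 + 16a + 55 from numerator and denominator to get the reduced form.

(-201 + 24a - 3a**2)/(9 - 6a + a**2)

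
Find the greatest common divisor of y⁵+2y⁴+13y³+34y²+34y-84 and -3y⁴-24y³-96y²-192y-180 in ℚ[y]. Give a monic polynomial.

y²+4y+6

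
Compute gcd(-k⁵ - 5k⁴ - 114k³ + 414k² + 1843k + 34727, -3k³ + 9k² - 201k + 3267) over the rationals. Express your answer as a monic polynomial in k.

By polynomial division,
  -k⁵ - 5k⁴ - 114k³ + 414k² + 1843k + 34727 = ((1/3)k² + (8/3)k + 71/3)(-3k³ + 9k² - 201k + 3267) + (-352k² - 2112k - 42592)
  -3k³ + 9k² - 201k + 3267 = ((3/352)k - 27/352)(-352k² - 2112k - 42592) + (0)
Last nonzero remainder: -352k² - 2112k - 42592. Dividing through by -352 gives the monic gcd k² + 6k + 121.

k² + 6k + 121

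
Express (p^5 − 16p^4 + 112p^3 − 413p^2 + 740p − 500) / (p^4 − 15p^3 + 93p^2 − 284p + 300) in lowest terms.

(p^2 − 7p + 10)/(p − 6)

By polynomial division,
  p^5 − 16p^4 + 112p^3 − 413p^2 + 740p − 500 = (p − 1)(p^4 − 15p^3 + 93p^2 − 284p + 300) + (4p^3 − 36p^2 + 156p − 200)
  p^4 − 15p^3 + 93p^2 − 284p + 300 = ((1/4)p − 3/2)(4p^3 − 36p^2 + 156p − 200) + (0)
Last nonzero remainder: 4p^3 − 36p^2 + 156p − 200. Dividing through by 4 gives the monic gcd p^3 − 9p^2 + 39p − 50.
Cancel p^3 − 9p^2 + 39p − 50 from numerator and denominator to get the reduced form.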